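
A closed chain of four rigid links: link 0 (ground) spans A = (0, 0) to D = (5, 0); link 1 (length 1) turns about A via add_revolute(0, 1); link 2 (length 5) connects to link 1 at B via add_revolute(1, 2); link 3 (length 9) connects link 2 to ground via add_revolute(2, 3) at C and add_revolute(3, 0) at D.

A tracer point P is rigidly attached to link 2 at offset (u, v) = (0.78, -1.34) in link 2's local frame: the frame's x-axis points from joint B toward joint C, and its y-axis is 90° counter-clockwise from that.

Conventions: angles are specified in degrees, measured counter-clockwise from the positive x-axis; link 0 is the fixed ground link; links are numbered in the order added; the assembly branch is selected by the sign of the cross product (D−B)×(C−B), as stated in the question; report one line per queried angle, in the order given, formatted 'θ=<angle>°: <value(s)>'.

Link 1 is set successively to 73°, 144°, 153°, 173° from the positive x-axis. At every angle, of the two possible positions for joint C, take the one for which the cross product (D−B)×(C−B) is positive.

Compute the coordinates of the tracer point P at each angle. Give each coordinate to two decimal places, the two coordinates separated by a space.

A=(0,0), D=(5.00,0)
θ=73°: B = A + 1.00·(cos73°, sin73°) = (0.2924, 0.9563)
θ=73°: |BD| = 4.8038
θ=73°: circle(B,5.00) ∩ circle(D,9.00): a=-3.4269, h=3.6410
θ=73°:   candidates: C₊=(-2.3411,5.2066) cross=17.490; C₋=(-3.7907,-1.9296) cross=-17.490
θ=73°:   branch + wants cross > 0 → take C=(-2.3411,5.2066) (cross=17.490)
θ=73°: ex = (C−B)/|BC| = (-0.5267,0.8501); ey = (-0.8501,-0.5267)
θ=73°: P = B + 0.78·ex + -1.34·ey = (1.0206,2.3251)
θ=144°: B = A + 1.00·(cos144°, sin144°) = (-0.8090, 0.5878)
θ=144°: |BD| = 5.8387
θ=144°: circle(B,5.00) ∩ circle(D,9.00): a=-1.8763, h=4.6346
θ=144°:   candidates: C₊=(-2.2092,5.3877) cross=27.060; C₋=(-3.1423,-3.8344) cross=-27.060
θ=144°:   branch + wants cross > 0 → take C=(-2.2092,5.3877) (cross=27.060)
θ=144°: ex = (C−B)/|BC| = (-0.2800,0.9600); ey = (-0.9600,-0.2800)
θ=144°: P = B + 0.78·ex + -1.34·ey = (0.2589,1.7118)
θ=153°: B = A + 1.00·(cos153°, sin153°) = (-0.8910, 0.4540)
θ=153°: |BD| = 5.9085
θ=153°: circle(B,5.00) ∩ circle(D,9.00): a=-1.7847, h=4.6706
θ=153°:   candidates: C₊=(-2.3116,5.2479) cross=27.596; C₋=(-3.0293,-4.0657) cross=-27.596
θ=153°:   branch + wants cross > 0 → take C=(-2.3116,5.2479) (cross=27.596)
θ=153°: ex = (C−B)/|BC| = (-0.2841,0.9588); ey = (-0.9588,-0.2841)
θ=153°: P = B + 0.78·ex + -1.34·ey = (0.1722,1.5826)
θ=173°: B = A + 1.00·(cos173°, sin173°) = (-0.9925, 0.1219)
θ=173°: |BD| = 5.9938
θ=173°: circle(B,5.00) ∩ circle(D,9.00): a=-1.6746, h=4.7112
θ=173°:   candidates: C₊=(-2.5710,4.8662) cross=28.238; C₋=(-2.7626,-4.5543) cross=-28.238
θ=173°:   branch + wants cross > 0 → take C=(-2.5710,4.8662) (cross=28.238)
θ=173°: ex = (C−B)/|BC| = (-0.3157,0.9489); ey = (-0.9489,-0.3157)
θ=173°: P = B + 0.78·ex + -1.34·ey = (0.0327,1.2850)

θ=73°: 1.02 2.33
θ=144°: 0.26 1.71
θ=153°: 0.17 1.58
θ=173°: 0.03 1.29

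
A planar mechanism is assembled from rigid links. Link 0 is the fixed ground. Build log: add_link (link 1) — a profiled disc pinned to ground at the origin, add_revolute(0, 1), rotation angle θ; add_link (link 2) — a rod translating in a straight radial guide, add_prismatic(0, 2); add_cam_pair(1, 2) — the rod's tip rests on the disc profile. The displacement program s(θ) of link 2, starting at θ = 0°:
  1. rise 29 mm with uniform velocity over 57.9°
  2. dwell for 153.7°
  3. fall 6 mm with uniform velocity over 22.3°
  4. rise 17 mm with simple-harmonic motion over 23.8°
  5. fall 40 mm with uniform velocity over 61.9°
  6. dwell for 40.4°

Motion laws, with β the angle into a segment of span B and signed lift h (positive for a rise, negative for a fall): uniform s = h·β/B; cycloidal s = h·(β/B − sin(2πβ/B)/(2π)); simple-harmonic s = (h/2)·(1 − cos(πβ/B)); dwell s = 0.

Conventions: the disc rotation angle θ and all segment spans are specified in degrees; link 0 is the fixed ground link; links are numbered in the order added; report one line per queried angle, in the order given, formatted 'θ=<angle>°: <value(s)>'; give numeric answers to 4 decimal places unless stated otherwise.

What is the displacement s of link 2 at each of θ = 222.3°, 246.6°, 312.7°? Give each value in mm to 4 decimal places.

seg 1 [0°–57.9°] uniform, h=29: full span → s += 29 → s = 29.0000
seg 2 [57.9°–211.6°] dwell: s stays 29.0000
seg 3 [211.6°–233.9°] uniform, h=-6: θ=222.3° here. β=10.7, B=22.3. -6·10.7/22.3 = -2.8789 → s = 26.1211
seg 3 [211.6°–233.9°] uniform, h=-6: full span → s += -6 → s = 23.0000
seg 4 [233.9°–257.7°] simple-harmonic, h=17: θ=246.6° here. β=12.7, B=23.8. 17/2·(1 − cos(π·0.5336)) = 9.3959 → s = 32.3959
seg 4 [233.9°–257.7°] simple-harmonic, h=17: full span → s += 17 → s = 40.0000
seg 5 [257.7°–319.6°] uniform, h=-40: θ=312.7° here. β=55, B=61.9. -40·55/61.9 = -35.5412 → s = 4.4588

θ=222.3°: 26.1211
θ=246.6°: 32.3959
θ=312.7°: 4.4588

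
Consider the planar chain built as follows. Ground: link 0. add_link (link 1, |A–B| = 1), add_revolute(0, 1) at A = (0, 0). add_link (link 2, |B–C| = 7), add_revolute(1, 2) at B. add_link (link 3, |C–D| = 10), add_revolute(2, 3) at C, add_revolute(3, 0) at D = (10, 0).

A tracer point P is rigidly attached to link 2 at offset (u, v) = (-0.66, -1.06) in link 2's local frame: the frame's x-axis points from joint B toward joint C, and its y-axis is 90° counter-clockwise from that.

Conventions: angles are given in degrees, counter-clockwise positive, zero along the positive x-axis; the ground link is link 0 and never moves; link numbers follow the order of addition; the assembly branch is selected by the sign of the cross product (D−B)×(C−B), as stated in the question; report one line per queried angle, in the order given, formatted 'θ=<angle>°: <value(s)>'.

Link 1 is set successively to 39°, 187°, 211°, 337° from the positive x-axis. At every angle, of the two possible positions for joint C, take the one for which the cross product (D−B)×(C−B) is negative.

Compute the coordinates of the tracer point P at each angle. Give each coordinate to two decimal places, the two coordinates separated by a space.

A=(0,0), D=(10.00,0)
θ=39°: B = A + 1.00·(cos39°, sin39°) = (0.7771, 0.6293)
θ=39°: |BD| = 9.2443
θ=39°: circle(B,7.00) ∩ circle(D,10.00): a=1.8637, h=6.7473
θ=39°:   candidates: C₊=(3.0959,7.2341) cross=62.374; C₋=(2.1772,-6.2292) cross=-62.374
θ=39°:   branch - wants cross < 0 → take C=(2.1772,-6.2292) (cross=-62.374)
θ=39°: ex = (C−B)/|BC| = (0.2000,-0.9798); ey = (0.9798,0.2000)
θ=39°: P = B + -0.66·ex + -1.06·ey = (-0.3934,1.0640)
θ=187°: B = A + 1.00·(cos187°, sin187°) = (-0.9925, -0.1219)
θ=187°: |BD| = 10.9932
θ=187°: circle(B,7.00) ∩ circle(D,10.00): a=3.1770, h=6.2375
θ=187°:   candidates: C₊=(2.1151,6.1505) cross=68.570; C₋=(2.2534,-6.3238) cross=-68.570
θ=187°:   branch - wants cross < 0 → take C=(2.2534,-6.3238) (cross=-68.570)
θ=187°: ex = (C−B)/|BC| = (0.4637,-0.8860); ey = (0.8860,0.4637)
θ=187°: P = B + -0.66·ex + -1.06·ey = (-2.2377,-0.0286)
θ=211°: B = A + 1.00·(cos211°, sin211°) = (-0.8572, -0.5150)
θ=211°: |BD| = 10.8694
θ=211°: circle(B,7.00) ∩ circle(D,10.00): a=3.0886, h=6.2817
θ=211°:   candidates: C₊=(1.9304,5.9060) cross=68.279; C₋=(2.5257,-6.6434) cross=-68.279
θ=211°:   branch - wants cross < 0 → take C=(2.5257,-6.6434) (cross=-68.279)
θ=211°: ex = (C−B)/|BC| = (0.4833,-0.8755); ey = (0.8755,0.4833)
θ=211°: P = B + -0.66·ex + -1.06·ey = (-2.1041,-0.4495)
θ=337°: B = A + 1.00·(cos337°, sin337°) = (0.9205, -0.3907)
θ=337°: |BD| = 9.0879
θ=337°: circle(B,7.00) ∩ circle(D,10.00): a=1.7380, h=6.7808
θ=337°:   candidates: C₊=(2.3654,6.4585) cross=61.623; C₋=(2.9485,-7.0905) cross=-61.623
θ=337°:   branch - wants cross < 0 → take C=(2.9485,-7.0905) (cross=-61.623)
θ=337°: ex = (C−B)/|BC| = (0.2897,-0.9571); ey = (0.9571,0.2897)
θ=337°: P = B + -0.66·ex + -1.06·ey = (-0.2852,-0.0661)

θ=39°: -0.39 1.06
θ=187°: -2.24 -0.03
θ=211°: -2.10 -0.45
θ=337°: -0.29 -0.07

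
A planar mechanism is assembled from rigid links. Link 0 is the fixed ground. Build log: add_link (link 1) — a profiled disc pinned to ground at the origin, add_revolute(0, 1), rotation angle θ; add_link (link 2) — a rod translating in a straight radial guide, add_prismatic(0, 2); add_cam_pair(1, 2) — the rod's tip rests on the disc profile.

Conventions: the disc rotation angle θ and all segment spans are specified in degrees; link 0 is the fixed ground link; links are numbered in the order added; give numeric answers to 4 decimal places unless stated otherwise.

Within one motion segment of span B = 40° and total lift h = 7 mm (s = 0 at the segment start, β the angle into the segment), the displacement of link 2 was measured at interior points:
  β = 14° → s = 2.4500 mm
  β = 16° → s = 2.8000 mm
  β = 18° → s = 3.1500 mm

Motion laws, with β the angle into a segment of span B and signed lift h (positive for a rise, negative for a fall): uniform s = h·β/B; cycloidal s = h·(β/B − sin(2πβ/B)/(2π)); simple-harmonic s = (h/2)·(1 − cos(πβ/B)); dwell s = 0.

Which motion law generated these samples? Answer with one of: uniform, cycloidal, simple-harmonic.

candidates at β/B = r: uniform s = h·r (linear in β); cycloidal s = h·(r − sin(2πr)/(2π)); simple-harmonic s = (h/2)(1 − cos(πr))
β=14°: printed 2.4500 | uniform 2.4500, cycloidal 1.5487, simple-harmonic 1.9110
β=16°: printed 2.8000 | uniform 2.8000, cycloidal 2.1452, simple-harmonic 2.4184
β=18°: printed 3.1500 | uniform 3.1500, cycloidal 2.8057, simple-harmonic 2.9525
only one law matches every sample → uniform

uniform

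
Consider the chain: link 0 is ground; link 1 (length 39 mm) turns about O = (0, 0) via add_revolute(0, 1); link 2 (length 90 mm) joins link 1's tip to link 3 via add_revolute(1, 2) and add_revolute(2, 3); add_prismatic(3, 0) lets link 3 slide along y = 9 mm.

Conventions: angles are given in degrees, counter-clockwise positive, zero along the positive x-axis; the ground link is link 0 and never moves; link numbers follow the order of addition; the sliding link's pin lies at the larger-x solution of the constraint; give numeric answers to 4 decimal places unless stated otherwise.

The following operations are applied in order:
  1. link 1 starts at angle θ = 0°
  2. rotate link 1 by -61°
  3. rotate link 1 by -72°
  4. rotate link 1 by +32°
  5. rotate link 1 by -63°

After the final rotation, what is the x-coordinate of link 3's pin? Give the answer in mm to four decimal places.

geometry: r = 39 mm, L = 90 mm, e = 9 mm; θ starts at 0°
rotate link 1 by -61°: θ ← 0° -61° = -61°
rotate link 1 by -72°: θ ← -61° -72° = -133°
rotate link 1 by +32°: θ ← -133° +32° = -101°
rotate link 1 by -63°: θ ← -101° -63° = -164°
crank pin P = (r cos θ, r sin θ) = (-37.489206, -10.749857)
h = r sin θ − e = -10.749857 − 9 = -19.749857
x = r cos θ + √(L² − h²) = -37.489206 + 87.806282 = 50.317076

50.3171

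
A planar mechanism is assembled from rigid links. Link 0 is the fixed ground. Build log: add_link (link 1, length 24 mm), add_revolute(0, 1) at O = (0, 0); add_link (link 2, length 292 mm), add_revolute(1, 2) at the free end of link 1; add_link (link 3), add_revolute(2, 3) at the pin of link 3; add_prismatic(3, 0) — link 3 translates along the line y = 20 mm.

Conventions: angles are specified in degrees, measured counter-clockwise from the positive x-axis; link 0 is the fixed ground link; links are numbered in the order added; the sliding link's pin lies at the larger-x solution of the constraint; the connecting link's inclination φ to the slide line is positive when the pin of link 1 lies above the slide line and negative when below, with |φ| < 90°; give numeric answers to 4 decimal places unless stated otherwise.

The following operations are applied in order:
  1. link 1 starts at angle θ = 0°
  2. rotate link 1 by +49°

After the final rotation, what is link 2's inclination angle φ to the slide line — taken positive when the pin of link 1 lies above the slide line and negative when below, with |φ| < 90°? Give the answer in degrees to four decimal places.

geometry: r = 24 mm, L = 292 mm, e = 20 mm; θ starts at 0°
rotate link 1 by +49°: θ ← 0° +49° = 49°
h = r sin θ − e = 18.113030 − 20 = -1.886970
sin φ = h / L = -1.886970 / 292 = -0.00646223
φ = arcsin(-0.00646223) = -0.370261°

-0.3703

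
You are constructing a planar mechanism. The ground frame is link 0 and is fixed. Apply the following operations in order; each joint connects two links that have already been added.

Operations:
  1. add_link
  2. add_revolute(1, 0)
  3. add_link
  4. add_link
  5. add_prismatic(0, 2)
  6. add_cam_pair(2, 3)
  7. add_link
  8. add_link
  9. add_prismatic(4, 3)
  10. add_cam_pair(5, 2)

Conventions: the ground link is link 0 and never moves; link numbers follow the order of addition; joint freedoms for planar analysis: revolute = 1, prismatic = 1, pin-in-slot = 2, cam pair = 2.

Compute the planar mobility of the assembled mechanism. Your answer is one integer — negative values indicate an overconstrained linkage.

(L,J1,J2)=(1,0,0); link0 fixed
link1: (2,0,0)
R 1-0 [J1]: (2,1,0)
link2: (3,1,0)
link3: (4,1,0)
P 0-2 [J1]: (4,2,0)
C 2-3 [J2]: (4,2,1)
link4: (5,2,1)
link5: (6,2,1)
P 4-3 [J1]: (6,3,1)
C 5-2 [J2]: (6,3,2)
Grübler: 3·5 − 2·3 − 2 = 7

M = 7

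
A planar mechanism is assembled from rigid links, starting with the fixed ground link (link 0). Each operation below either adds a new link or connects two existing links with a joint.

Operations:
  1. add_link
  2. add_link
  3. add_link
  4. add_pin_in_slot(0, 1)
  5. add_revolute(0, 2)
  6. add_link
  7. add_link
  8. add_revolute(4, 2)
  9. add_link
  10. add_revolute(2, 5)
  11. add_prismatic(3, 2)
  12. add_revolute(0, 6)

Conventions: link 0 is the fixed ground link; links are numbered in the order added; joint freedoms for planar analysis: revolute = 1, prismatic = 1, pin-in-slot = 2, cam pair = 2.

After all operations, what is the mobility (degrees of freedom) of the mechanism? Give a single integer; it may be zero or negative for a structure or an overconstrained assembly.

link 0 = ground. State L|J1|J2 = 1|0|0
+link1  2|0|0
+link2  3|0|0
+link3  4|0|0
PS(0,1) f=2→J2  4|0|1
R(0,2) f=1→J1  4|1|1
+link4  5|1|1
+link5  6|1|1
R(4,2) f=1→J1  6|2|1
+link6  7|2|1
R(2,5) f=1→J1  7|3|1
P(3,2) f=1→J1  7|4|1
R(0,6) f=1→J1  7|5|1
M = 3(7−1)−2·5−1 = 18−10−1 = 7

M = 7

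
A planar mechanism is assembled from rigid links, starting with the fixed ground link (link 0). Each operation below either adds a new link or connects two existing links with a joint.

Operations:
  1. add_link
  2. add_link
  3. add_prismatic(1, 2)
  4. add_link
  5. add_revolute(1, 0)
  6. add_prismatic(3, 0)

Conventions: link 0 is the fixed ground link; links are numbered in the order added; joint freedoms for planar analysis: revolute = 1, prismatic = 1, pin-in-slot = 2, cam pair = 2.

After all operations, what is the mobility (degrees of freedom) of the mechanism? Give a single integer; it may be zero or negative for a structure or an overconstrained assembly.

ground; <1,0,0>
#1 <2,0,0>
#2 <3,0,0>
P:1↔2 J1 <3,1,0>
#3 <4,1,0>
R:1↔0 J1 <4,2,0>
P:3↔0 J1 <4,3,0>
3×3 − 2×3 − 1×0 = 3

M = 3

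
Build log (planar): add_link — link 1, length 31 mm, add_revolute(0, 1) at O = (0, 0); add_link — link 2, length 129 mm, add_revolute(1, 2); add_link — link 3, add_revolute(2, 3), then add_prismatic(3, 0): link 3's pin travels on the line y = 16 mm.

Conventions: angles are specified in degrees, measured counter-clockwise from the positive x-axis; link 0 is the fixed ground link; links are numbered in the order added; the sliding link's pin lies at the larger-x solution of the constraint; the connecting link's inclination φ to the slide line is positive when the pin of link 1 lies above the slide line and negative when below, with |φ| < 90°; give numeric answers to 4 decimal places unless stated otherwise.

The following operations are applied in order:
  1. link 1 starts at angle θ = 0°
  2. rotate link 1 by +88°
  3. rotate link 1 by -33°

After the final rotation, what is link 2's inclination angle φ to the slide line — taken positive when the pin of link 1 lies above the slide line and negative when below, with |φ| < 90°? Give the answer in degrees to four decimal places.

geometry: r = 31 mm, L = 129 mm, e = 16 mm; θ starts at 0°
rotate link 1 by +88°: θ ← 0° +88° = 88°
rotate link 1 by -33°: θ ← 88° -33° = 55°
h = r sin θ − e = 25.393713 − 16 = 9.393713
sin φ = h / L = 9.393713 / 129 = 0.07281948
φ = arcsin(0.07281948) = 4.175945°

4.1759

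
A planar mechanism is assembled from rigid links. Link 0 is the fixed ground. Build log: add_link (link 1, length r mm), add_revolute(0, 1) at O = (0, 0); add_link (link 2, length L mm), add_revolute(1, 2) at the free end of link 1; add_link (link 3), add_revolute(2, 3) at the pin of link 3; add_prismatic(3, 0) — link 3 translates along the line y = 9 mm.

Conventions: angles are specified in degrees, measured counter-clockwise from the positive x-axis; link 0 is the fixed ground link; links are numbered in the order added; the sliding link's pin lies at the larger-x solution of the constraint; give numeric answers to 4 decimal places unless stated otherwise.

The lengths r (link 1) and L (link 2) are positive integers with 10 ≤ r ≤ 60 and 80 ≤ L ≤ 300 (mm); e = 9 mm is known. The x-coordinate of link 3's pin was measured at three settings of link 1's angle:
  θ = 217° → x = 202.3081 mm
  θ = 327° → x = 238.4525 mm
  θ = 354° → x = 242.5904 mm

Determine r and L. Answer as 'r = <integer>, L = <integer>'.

constraint per measurement: (x − r cos θ)² + (r sin θ − e)² = L²
subtracting the θ₁ and θ₂ equations cancels the r² and L² terms:
r = (x₁² − x₂²) / (2[(x₁cos θ₁ + e sin θ₁) − (x₂cos θ₂ + e sin θ₂)]) = 22.0000 → r = 22
L² = (x₁ − r cos θ₁)² + (r sin θ₁ − e)² = 48840.9851 → L = 221.0000 → L = 221
check at θ₃=354°: x = 242.5904 (printed 242.5904) ✓

r = 22, L = 221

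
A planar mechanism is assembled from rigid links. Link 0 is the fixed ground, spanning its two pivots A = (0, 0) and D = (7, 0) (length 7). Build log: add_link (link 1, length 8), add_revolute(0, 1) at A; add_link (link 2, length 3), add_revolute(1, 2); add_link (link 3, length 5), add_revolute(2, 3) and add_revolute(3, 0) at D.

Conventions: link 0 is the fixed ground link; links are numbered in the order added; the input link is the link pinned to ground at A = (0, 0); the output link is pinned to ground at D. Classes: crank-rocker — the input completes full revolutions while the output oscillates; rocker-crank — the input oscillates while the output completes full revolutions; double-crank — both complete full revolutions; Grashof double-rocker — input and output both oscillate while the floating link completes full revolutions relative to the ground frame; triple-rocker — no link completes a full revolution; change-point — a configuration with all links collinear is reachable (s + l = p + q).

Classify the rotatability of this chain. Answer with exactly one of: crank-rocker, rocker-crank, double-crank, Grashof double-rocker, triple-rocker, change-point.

lengths: ground=7, input=8, coupler=3, output=5
sorted: s=3 (shortest), l=8 (longest), p+q=12
s + l = 11 vs p + q = 12
s + l < p + q (Grashof) with shortest = coupler link → Grashof double-rocker

Grashof double-rocker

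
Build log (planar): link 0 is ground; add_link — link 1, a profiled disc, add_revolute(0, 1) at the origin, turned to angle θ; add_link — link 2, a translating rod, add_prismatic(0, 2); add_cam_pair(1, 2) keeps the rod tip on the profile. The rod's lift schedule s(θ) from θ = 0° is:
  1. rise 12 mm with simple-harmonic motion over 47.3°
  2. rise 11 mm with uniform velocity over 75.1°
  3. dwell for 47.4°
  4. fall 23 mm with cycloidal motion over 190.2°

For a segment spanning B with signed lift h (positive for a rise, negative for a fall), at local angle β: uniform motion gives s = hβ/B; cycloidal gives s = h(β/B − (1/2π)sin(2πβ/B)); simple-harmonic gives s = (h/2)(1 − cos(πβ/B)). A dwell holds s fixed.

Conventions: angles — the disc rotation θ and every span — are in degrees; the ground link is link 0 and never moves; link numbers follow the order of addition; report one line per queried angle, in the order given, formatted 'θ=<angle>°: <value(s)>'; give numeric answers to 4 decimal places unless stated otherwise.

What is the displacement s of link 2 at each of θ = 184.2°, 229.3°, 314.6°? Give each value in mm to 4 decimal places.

seg 1 [0°–47.3°] simple-harmonic, h=12: full span → s += 12 → s = 12.0000
seg 2 [47.3°–122.4°] uniform, h=11: full span → s += 11 → s = 23.0000
seg 3 [122.4°–169.8°] dwell: s stays 23.0000
seg 4 [169.8°–360°] cycloidal, h=-23: θ=184.2° here. β=14.4, B=190.2. -23·(0.0757 − sin(2π·0.0757)/(2π)) = -0.0649 → s = 22.9351
seg 4 [169.8°–360°] cycloidal, h=-23: θ=229.3° here. β=59.5, B=190.2. -23·(0.3128 − sin(2π·0.3128)/(2π)) = -3.8160 → s = 19.1840
seg 4 [169.8°–360°] cycloidal, h=-23: θ=314.6° here. β=144.8, B=190.2. -23·(0.7613 − sin(2π·0.7613)/(2π)) = -21.1613 → s = 1.8387

θ=184.2°: 22.9351
θ=229.3°: 19.1840
θ=314.6°: 1.8387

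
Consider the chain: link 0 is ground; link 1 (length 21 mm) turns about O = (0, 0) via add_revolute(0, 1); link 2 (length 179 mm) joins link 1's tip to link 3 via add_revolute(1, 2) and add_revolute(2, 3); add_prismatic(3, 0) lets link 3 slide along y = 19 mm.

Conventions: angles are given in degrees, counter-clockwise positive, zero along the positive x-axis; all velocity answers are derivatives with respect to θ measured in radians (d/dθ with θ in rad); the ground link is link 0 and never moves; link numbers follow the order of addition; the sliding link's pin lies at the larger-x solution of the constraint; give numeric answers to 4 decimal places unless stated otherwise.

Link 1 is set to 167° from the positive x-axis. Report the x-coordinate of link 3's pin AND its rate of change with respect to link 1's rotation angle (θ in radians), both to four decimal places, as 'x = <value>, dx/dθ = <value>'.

geometry: r = 21 mm, L = 179 mm, e = 19 mm
crank pin P = (r cos θ, r sin θ) = (-20.461771, 4.723972)
h = r sin θ − e = 4.723972 − 19 = -14.276028
x = r cos θ + √(L² − h²) = -20.461771 + 178.429804 = 157.968033
dx/dθ = −r sin θ − h·r cos θ/√(L² − h²) (θ in radians; h = -14.276028) = -6.361102

x = 157.9680, dx/dθ = -6.3611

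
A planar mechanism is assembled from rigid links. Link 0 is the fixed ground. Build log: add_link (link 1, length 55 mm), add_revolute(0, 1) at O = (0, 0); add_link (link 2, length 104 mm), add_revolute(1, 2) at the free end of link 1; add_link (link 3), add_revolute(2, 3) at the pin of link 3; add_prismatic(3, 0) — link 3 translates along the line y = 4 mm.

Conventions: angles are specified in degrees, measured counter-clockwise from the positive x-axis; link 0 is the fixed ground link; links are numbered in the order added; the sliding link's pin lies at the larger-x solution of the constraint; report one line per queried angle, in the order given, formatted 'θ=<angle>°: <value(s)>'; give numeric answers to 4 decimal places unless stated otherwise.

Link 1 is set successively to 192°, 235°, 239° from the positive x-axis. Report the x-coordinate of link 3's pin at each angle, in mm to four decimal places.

geometry: r = 55 mm, L = 104 mm, e = 4 mm
θ=192°: crank pin P = (r cos θ, r sin θ) = (-53.798118, -11.435143)
θ=192°: h = r sin θ − e = -11.435143 − 4 = -15.435143
θ=192°: x = r cos θ + √(L² − h²) = -53.798118 + 102.848220 = 49.050102
θ=235°: crank pin P = (r cos θ, r sin θ) = (-31.546704, -45.053362)
θ=235°: h = r sin θ − e = -45.053362 − 4 = -49.053362
θ=235°: x = r cos θ + √(L² − h²) = -31.546704 + 91.704785 = 60.158081
θ=239°: crank pin P = (r cos θ, r sin θ) = (-28.327094, -47.144202)
θ=239°: h = r sin θ − e = -47.144202 − 4 = -51.144202
θ=239°: x = r cos θ + √(L² − h²) = -28.327094 + 90.555346 = 62.228252

θ=192°: 49.0501
θ=235°: 60.1581
θ=239°: 62.2283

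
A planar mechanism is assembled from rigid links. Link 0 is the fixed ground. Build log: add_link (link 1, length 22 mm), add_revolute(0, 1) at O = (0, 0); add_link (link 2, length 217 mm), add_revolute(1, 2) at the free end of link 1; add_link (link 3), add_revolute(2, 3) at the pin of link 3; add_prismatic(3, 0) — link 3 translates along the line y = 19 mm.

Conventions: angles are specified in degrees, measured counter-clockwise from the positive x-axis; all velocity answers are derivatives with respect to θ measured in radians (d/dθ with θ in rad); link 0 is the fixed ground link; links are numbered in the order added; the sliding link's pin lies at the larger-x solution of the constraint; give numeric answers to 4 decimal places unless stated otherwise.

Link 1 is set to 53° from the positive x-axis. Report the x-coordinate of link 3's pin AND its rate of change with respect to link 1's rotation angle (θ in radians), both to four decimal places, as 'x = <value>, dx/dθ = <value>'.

geometry: r = 22 mm, L = 217 mm, e = 19 mm
crank pin P = (r cos θ, r sin θ) = (13.239931, 17.569981)
h = r sin θ − e = 17.569981 − 19 = -1.430019
x = r cos θ + √(L² − h²) = 13.239931 + 216.995288 = 230.235219
dx/dθ = −r sin θ − h·r cos θ/√(L² − h²) (θ in radians; h = -1.430019) = -17.482729

x = 230.2352, dx/dθ = -17.4827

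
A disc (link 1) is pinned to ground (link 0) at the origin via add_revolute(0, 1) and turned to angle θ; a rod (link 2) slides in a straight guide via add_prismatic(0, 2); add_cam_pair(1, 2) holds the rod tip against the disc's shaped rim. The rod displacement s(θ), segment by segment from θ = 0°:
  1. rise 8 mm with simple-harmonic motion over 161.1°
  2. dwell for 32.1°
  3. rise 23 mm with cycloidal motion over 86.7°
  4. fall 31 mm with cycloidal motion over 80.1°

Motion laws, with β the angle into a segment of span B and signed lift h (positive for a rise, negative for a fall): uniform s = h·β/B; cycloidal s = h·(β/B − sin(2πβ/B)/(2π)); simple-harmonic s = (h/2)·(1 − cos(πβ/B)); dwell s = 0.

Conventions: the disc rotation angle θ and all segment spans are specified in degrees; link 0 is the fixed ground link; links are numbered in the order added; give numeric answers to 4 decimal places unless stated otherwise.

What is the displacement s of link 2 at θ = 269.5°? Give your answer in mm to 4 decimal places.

segment 1 (0° to 161.1°, simple-harmonic, h = 8) is passed completely: s = 0.0000 + (8) = 8.0000
segment 2 (161.1° to 193.2°, dwell): s unchanged at 8.0000
θ = 269.5° falls in segment 3 (193.2° to 279.9°, cycloidal, h = 23): β = 269.5 − 193.2 = 76.3°, B = 86.7°; Δs = 23·(0.8800 − sin(2π·0.8800)/(2π)) = 22.7461; s = 8.0000 + 22.7461 = 30.7461

30.7461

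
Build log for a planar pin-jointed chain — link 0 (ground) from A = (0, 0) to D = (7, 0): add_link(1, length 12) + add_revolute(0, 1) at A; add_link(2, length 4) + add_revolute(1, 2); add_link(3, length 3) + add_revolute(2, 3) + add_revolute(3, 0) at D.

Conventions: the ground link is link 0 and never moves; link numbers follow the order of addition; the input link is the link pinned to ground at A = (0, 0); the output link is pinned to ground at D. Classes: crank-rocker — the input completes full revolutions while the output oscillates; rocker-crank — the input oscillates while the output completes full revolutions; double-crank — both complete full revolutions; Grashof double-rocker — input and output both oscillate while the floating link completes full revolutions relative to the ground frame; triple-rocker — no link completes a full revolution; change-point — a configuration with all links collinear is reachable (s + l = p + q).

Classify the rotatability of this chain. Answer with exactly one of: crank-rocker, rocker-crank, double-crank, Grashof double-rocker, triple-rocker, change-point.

lengths: ground=7, input=12, coupler=4, output=3
sorted: s=3 (shortest), l=12 (longest), p+q=11
s + l = 15 vs p + q = 11
s + l > p + q → non-Grashof → no link fully rotates → triple-rocker

triple-rocker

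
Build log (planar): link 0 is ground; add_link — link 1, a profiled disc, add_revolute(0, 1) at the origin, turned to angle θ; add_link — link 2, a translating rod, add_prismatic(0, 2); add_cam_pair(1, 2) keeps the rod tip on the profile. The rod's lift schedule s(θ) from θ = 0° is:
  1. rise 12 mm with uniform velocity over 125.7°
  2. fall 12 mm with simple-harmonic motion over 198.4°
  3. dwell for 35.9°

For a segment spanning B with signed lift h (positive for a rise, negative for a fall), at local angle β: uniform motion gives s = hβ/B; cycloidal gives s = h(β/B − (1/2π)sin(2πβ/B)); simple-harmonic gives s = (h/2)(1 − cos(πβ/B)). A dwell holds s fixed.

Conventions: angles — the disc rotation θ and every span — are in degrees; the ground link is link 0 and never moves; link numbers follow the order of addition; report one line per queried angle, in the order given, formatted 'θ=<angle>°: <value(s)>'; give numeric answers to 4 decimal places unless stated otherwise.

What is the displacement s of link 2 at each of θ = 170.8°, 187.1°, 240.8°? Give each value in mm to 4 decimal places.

seg 1 [0°–125.7°] uniform, h=12: full span → s += 12 → s = 12.0000
seg 2 [125.7°–324.1°] simple-harmonic, h=-12: θ=170.8° here. β=45.1, B=198.4. -12/2·(1 − cos(π·0.2273)) = -1.4661 → s = 10.5339
seg 2 [125.7°–324.1°] simple-harmonic, h=-12: θ=187.1° here. β=61.4, B=198.4. -12/2·(1 − cos(π·0.3095)) = -2.6193 → s = 9.3807
seg 2 [125.7°–324.1°] simple-harmonic, h=-12: θ=240.8° here. β=115.1, B=198.4. -12/2·(1 − cos(π·0.5801)) = -7.4947 → s = 4.5053

θ=170.8°: 10.5339
θ=187.1°: 9.3807
θ=240.8°: 4.5053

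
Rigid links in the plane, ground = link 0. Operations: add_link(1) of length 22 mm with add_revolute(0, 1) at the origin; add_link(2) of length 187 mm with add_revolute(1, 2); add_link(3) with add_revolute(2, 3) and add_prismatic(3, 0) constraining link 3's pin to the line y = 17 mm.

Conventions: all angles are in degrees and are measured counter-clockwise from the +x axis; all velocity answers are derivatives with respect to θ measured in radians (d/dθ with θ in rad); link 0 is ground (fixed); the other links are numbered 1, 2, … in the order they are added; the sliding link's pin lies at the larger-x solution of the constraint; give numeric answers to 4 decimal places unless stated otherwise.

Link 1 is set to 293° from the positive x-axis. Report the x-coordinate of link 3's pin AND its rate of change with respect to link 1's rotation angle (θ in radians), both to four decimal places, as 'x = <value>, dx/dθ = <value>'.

geometry: r = 22 mm, L = 187 mm, e = 17 mm
crank pin P = (r cos θ, r sin θ) = (8.596085, -20.251107)
h = r sin θ − e = -20.251107 − 17 = -37.251107
x = r cos θ + √(L² − h²) = 8.596085 + 183.252162 = 191.848247
dx/dθ = −r sin θ − h·r cos θ/√(L² − h²) (θ in radians; h = -37.251107) = 21.998500

x = 191.8482, dx/dθ = 21.9985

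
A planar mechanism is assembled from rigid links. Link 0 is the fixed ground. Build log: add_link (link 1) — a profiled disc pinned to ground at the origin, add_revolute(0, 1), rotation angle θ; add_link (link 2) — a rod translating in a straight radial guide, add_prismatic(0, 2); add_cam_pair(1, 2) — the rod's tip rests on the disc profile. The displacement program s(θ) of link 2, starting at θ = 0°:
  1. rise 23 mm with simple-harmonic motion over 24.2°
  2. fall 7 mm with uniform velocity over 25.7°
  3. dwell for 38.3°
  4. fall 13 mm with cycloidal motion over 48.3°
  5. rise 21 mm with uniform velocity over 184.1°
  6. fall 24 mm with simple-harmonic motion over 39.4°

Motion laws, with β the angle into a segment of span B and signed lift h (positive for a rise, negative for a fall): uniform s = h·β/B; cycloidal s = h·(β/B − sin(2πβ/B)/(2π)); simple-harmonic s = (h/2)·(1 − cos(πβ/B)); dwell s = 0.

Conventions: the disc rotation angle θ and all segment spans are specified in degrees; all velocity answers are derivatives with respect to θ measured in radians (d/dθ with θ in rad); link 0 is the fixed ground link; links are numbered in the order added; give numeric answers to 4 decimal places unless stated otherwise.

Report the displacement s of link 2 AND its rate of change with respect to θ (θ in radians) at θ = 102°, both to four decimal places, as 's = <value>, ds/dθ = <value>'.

seg 1 [0°–24.2°] simple-harmonic, h=23: full span → s += 23 → s = 23.0000
seg 2 [24.2°–49.9°] uniform, h=-7: full span → s += -7 → s = 16.0000
seg 3 [49.9°–88.2°] dwell: s stays 16.0000
seg 4 [88.2°–136.5°] cycloidal, h=-13: θ=102° here. β=13.8, B=48.3. -13·(0.2857 − sin(2π·0.2857)/(2π)) = -1.6971 → s = 14.3029
velocity in seg [88.2°–136.5°] (cycloidal), θ in radians: β = 13.8° = 0.2409 rad, B = 48.3° = 0.8430 rad; ds/dθ = (h/B)(1 − cos(2πβ/B)) = ((-13)/0.8430)(1 − cos(2π·0.2857)) = -18.852770 mm/rad

s = 14.3029, ds/dθ = -18.8528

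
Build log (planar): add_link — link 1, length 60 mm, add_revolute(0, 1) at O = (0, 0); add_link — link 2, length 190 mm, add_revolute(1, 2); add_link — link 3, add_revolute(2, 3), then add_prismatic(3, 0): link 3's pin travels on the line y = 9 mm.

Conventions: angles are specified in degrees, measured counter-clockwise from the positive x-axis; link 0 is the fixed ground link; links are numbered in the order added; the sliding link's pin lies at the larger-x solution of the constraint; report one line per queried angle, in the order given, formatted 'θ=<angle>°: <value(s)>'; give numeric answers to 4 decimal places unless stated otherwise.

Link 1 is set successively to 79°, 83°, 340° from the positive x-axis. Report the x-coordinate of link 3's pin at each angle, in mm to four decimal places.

geometry: r = 60 mm, L = 190 mm, e = 9 mm
θ=79°: crank pin P = (r cos θ, r sin θ) = (11.448540, 58.897631)
θ=79°: h = r sin θ − e = 58.897631 − 9 = 49.897631
θ=79°: x = r cos θ + √(L² − h²) = 11.448540 + 183.330921 = 194.779460
θ=83°: crank pin P = (r cos θ, r sin θ) = (7.312161, 59.552769)
θ=83°: h = r sin θ − e = 59.552769 − 9 = 50.552769
θ=83°: x = r cos θ + √(L² − h²) = 7.312161 + 183.151351 = 190.463512
θ=340°: crank pin P = (r cos θ, r sin θ) = (56.381557, -20.521209)
θ=340°: h = r sin θ − e = -20.521209 − 9 = -29.521209
θ=340°: x = r cos θ + √(L² − h²) = 56.381557 + 187.692563 = 244.074120

θ=79°: 194.7795
θ=83°: 190.4635
θ=340°: 244.0741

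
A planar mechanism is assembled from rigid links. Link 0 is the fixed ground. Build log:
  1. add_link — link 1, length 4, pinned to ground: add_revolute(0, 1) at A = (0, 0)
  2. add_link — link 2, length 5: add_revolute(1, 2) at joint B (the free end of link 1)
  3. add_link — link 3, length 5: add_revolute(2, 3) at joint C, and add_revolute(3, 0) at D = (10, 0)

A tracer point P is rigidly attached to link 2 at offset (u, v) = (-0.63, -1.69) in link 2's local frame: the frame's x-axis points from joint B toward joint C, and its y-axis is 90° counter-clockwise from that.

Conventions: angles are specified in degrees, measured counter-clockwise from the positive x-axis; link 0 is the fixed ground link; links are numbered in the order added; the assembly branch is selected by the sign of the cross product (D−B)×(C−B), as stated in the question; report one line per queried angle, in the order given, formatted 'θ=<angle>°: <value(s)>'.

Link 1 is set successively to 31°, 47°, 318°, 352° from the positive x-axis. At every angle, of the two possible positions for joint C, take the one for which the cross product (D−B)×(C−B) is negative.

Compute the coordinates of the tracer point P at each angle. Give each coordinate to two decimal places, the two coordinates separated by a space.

A=(0,0), D=(10.00,0)
θ=31°: B = A + 4.00·(cos31°, sin31°) = (3.4287, 2.0602)
θ=31°: |BD| = 6.8867
θ=31°: circle(B,5.00) ∩ circle(D,5.00): a=3.4433, h=3.6254
θ=31°:   candidates: C₊=(7.7989,4.4894) cross=24.967; C₋=(5.6298,-2.4293) cross=-24.967
θ=31°:   branch - wants cross < 0 → take C=(5.6298,-2.4293) (cross=-24.967)
θ=31°: ex = (C−B)/|BC| = (0.4402,-0.8979); ey = (0.8979,0.4402)
θ=31°: P = B + -0.63·ex + -1.69·ey = (1.6339,1.8818)
θ=47°: B = A + 4.00·(cos47°, sin47°) = (2.7280, 2.9254)
θ=47°: |BD| = 7.8384
θ=47°: circle(B,5.00) ∩ circle(D,5.00): a=3.9192, h=3.1048
θ=47°:   candidates: C₊=(7.5228,4.3432) cross=24.337; C₋=(5.2052,-1.4178) cross=-24.337
θ=47°:   branch - wants cross < 0 → take C=(5.2052,-1.4178) (cross=-24.337)
θ=47°: ex = (C−B)/|BC| = (0.4954,-0.8686); ey = (0.8686,0.4954)
θ=47°: P = B + -0.63·ex + -1.69·ey = (0.9479,2.6354)
θ=318°: B = A + 4.00·(cos318°, sin318°) = (2.9726, -2.6765)
θ=318°: |BD| = 7.5199
θ=318°: circle(B,5.00) ∩ circle(D,5.00): a=3.7599, h=3.2959
θ=318°:   candidates: C₊=(5.3132,1.7418) cross=24.785; C₋=(7.6594,-4.4183) cross=-24.785
θ=318°:   branch - wants cross < 0 → take C=(7.6594,-4.4183) (cross=-24.785)
θ=318°: ex = (C−B)/|BC| = (0.9374,-0.3484); ey = (0.3484,0.9374)
θ=318°: P = B + -0.63·ex + -1.69·ey = (1.7933,-4.0412)
θ=352°: B = A + 4.00·(cos352°, sin352°) = (3.9611, -0.5567)
θ=352°: |BD| = 6.0645
θ=352°: circle(B,5.00) ∩ circle(D,5.00): a=3.0323, h=3.9756
θ=352°:   candidates: C₊=(6.6156,3.6805) cross=24.110; C₋=(7.3455,-4.2372) cross=-24.110
θ=352°:   branch - wants cross < 0 → take C=(7.3455,-4.2372) (cross=-24.110)
θ=352°: ex = (C−B)/|BC| = (0.6769,-0.7361); ey = (0.7361,0.6769)
θ=352°: P = B + -0.63·ex + -1.69·ey = (2.2906,-1.2369)

θ=31°: 1.63 1.88
θ=47°: 0.95 2.64
θ=318°: 1.79 -4.04
θ=352°: 2.29 -1.24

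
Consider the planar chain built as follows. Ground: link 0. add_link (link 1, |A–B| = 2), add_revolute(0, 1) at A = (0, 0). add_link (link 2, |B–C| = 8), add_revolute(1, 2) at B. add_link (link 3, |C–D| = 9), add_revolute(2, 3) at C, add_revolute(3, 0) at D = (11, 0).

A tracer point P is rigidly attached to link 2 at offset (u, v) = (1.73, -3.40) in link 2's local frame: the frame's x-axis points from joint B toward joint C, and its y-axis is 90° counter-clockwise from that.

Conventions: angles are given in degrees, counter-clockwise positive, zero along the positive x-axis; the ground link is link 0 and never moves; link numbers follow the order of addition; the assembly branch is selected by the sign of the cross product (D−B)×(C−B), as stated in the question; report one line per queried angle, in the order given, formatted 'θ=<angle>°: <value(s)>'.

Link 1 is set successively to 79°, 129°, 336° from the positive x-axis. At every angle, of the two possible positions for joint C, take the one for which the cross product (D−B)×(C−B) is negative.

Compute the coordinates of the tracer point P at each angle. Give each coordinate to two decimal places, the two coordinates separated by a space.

A=(0,0), D=(11.00,0)
θ=79°: B = A + 2.00·(cos79°, sin79°) = (0.3816, 1.9633)
θ=79°: |BD| = 10.7984
θ=79°: circle(B,8.00) ∩ circle(D,9.00): a=4.6120, h=6.5368
θ=79°:   candidates: C₊=(6.1052,7.5526) cross=70.586; C₋=(3.7283,-5.3031) cross=-70.586
θ=79°:   branch - wants cross < 0 → take C=(3.7283,-5.3031) (cross=-70.586)
θ=79°: ex = (C−B)/|BC| = (0.4183,-0.9083); ey = (0.9083,0.4183)
θ=79°: P = B + 1.73·ex + -3.40·ey = (-1.9828,-1.0304)
θ=129°: B = A + 2.00·(cos129°, sin129°) = (-1.2586, 1.5543)
θ=129°: |BD| = 12.3568
θ=129°: circle(B,8.00) ∩ circle(D,9.00): a=5.4905, h=5.8184
θ=129°:   candidates: C₊=(4.9201,6.6359) cross=71.897; C₋=(3.4564,-4.9086) cross=-71.897
θ=129°:   branch - wants cross < 0 → take C=(3.4564,-4.9086) (cross=-71.897)
θ=129°: ex = (C−B)/|BC| = (0.5894,-0.8079); ey = (0.8079,0.5894)
θ=129°: P = B + 1.73·ex + -3.40·ey = (-2.9857,-1.8472)
θ=336°: B = A + 2.00·(cos336°, sin336°) = (1.8271, -0.8135)
θ=336°: |BD| = 9.2089
θ=336°: circle(B,8.00) ∩ circle(D,9.00): a=3.6814, h=7.1026
θ=336°:   candidates: C₊=(4.8667,6.5866) cross=65.407; C₋=(6.1215,-7.5631) cross=-65.407
θ=336°:   branch - wants cross < 0 → take C=(6.1215,-7.5631) (cross=-65.407)
θ=336°: ex = (C−B)/|BC| = (0.5368,-0.8437); ey = (0.8437,0.5368)
θ=336°: P = B + 1.73·ex + -3.40·ey = (-0.1128,-4.0982)

θ=79°: -1.98 -1.03
θ=129°: -2.99 -1.85
θ=336°: -0.11 -4.10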